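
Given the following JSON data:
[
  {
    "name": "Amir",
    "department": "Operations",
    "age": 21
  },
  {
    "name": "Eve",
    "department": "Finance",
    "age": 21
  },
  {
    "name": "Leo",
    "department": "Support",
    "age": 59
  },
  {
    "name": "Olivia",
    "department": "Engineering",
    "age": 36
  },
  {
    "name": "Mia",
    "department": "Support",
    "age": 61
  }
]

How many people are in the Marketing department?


Scanning records for department = Marketing
  No matches found
Count: 0

ANSWER: 0


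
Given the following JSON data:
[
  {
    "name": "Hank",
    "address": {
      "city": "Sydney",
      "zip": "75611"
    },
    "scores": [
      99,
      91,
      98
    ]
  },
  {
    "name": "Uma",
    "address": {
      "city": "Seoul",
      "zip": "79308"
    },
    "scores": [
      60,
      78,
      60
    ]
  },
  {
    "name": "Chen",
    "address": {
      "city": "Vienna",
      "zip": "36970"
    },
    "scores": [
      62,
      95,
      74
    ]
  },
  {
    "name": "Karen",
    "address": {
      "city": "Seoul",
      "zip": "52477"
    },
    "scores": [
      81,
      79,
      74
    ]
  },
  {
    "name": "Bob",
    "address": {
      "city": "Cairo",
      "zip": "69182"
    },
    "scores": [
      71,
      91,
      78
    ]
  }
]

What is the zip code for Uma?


Path: records[1].address.zip
Value: 79308

ANSWER: 79308


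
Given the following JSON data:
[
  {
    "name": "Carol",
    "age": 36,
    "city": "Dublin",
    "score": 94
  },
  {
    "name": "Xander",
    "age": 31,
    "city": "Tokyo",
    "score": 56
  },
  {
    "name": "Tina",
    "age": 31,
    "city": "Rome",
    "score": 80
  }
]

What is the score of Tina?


Looking up record where name = Tina
Record index: 2
Field 'score' = 80

ANSWER: 80


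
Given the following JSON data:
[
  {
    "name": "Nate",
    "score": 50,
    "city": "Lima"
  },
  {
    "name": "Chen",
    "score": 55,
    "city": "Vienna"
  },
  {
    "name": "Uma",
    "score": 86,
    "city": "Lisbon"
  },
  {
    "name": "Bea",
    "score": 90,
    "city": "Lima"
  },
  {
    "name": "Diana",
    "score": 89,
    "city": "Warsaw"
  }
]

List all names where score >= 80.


Filtering records where score >= 80:
  Nate (score=50) -> no
  Chen (score=55) -> no
  Uma (score=86) -> YES
  Bea (score=90) -> YES
  Diana (score=89) -> YES


ANSWER: Uma, Bea, Diana


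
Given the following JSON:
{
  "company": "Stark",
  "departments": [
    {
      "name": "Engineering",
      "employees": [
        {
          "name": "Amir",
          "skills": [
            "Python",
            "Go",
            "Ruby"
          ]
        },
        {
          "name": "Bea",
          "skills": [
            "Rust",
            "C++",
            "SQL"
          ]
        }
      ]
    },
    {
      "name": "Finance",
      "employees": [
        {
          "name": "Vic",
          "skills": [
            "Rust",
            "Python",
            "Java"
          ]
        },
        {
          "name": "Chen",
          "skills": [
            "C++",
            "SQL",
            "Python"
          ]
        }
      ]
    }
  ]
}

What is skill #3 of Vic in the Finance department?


Path: departments[1].employees[0].skills[2]
Value: Java

ANSWER: Java


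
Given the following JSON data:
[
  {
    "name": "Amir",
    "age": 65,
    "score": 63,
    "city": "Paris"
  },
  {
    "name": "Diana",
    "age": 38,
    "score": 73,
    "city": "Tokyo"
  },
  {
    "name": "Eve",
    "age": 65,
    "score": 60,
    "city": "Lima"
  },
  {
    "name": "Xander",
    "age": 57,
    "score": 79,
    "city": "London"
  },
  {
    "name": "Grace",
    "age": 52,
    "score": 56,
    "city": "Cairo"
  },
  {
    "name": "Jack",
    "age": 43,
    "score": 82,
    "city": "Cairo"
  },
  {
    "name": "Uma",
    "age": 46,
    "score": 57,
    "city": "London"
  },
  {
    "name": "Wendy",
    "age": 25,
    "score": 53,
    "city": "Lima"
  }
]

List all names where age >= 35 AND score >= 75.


Checking both conditions:
  Amir (age=65, score=63) -> no
  Diana (age=38, score=73) -> no
  Eve (age=65, score=60) -> no
  Xander (age=57, score=79) -> YES
  Grace (age=52, score=56) -> no
  Jack (age=43, score=82) -> YES
  Uma (age=46, score=57) -> no
  Wendy (age=25, score=53) -> no


ANSWER: Xander, Jack


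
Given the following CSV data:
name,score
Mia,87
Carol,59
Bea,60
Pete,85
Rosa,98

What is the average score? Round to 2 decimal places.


Scores: 87, 59, 60, 85, 98
Sum = 389
Count = 5
Average = 389 / 5 = 77.80

ANSWER: 77.80


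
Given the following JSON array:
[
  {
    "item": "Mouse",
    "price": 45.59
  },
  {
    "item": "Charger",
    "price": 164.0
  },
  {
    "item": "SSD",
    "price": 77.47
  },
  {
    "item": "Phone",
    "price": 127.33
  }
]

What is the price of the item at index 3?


Array index 3 -> Phone
price = 127.33

ANSWER: 127.33


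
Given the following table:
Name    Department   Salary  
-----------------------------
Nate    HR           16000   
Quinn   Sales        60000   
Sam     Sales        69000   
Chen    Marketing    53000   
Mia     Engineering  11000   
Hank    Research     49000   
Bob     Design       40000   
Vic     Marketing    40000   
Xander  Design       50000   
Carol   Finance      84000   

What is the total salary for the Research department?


Research department members:
  Hank: 49000
Total = 49000 = 49000

ANSWER: 49000


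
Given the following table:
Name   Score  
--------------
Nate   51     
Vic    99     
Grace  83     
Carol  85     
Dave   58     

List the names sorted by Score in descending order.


Sorting by Score (descending):
  Vic: 99
  Carol: 85
  Grace: 83
  Dave: 58
  Nate: 51


ANSWER: Vic, Carol, Grace, Dave, Nate


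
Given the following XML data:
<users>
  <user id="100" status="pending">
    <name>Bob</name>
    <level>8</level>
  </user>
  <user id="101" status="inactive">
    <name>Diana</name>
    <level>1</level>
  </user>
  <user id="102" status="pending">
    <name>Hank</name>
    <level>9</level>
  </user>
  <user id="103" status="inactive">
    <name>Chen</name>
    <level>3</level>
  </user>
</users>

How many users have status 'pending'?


Counting users with status='pending':
  Bob (id=100) -> MATCH
  Hank (id=102) -> MATCH
Count: 2

ANSWER: 2


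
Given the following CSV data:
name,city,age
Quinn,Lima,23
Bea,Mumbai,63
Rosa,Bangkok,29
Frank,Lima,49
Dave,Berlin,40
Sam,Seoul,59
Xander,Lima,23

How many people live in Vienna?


Scanning city column for 'Vienna':
Total matches: 0

ANSWER: 0


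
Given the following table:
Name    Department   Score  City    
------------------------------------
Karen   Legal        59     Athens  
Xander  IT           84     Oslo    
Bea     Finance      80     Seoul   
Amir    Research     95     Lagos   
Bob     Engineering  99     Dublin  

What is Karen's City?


Row 1: Karen
City = Athens

ANSWER: Athens


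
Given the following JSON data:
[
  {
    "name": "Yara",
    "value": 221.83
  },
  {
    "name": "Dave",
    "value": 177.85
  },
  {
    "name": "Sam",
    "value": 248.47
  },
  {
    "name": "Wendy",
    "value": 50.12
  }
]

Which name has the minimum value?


Comparing values:
  Yara: 221.83
  Dave: 177.85
  Sam: 248.47
  Wendy: 50.12
Minimum: Wendy (50.12)

ANSWER: Wendy


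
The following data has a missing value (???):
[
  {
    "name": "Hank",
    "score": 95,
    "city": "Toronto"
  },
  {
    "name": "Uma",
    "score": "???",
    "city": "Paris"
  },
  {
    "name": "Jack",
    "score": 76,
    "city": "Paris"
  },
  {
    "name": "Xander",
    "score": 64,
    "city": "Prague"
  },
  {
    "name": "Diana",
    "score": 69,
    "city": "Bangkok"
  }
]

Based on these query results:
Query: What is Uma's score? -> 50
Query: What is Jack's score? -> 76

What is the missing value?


The missing value is Uma's score
From query: Uma's score = 50

ANSWER: 50


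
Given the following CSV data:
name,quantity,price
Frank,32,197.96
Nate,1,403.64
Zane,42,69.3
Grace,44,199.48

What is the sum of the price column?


Values in 'price' column:
  Row 1: 197.96
  Row 2: 403.64
  Row 3: 69.3
  Row 4: 199.48
Sum = 197.96 + 403.64 + 69.3 + 199.48 = 870.38

ANSWER: 870.38


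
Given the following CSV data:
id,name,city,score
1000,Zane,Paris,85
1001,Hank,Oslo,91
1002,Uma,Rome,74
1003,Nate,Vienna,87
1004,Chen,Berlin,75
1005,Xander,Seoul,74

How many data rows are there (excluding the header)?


Counting rows (excluding header):
Header: id,name,city,score
Data rows: 6

ANSWER: 6


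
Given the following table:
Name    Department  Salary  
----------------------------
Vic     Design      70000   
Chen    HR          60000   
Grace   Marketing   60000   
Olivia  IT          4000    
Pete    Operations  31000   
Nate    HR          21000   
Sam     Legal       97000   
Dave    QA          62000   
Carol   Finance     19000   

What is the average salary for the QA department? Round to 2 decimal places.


QA department members:
  Dave: 62000
Sum = 62000
Count = 1
Average = 62000 / 1 = 62000.00

ANSWER: 62000.00


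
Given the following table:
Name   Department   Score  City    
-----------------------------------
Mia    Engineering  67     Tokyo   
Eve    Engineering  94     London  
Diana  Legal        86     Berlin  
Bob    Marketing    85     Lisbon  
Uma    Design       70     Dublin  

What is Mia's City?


Row 1: Mia
City = Tokyo

ANSWER: Tokyo


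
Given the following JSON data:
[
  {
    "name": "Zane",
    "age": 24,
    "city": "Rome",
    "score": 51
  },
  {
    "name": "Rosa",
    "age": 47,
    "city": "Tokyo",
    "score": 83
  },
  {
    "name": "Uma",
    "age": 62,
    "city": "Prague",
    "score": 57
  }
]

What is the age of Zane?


Looking up record where name = Zane
Record index: 0
Field 'age' = 24

ANSWER: 24


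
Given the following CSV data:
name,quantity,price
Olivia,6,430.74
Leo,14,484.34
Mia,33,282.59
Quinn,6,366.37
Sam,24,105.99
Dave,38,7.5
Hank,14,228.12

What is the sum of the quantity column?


Values in 'quantity' column:
  Row 1: 6
  Row 2: 14
  Row 3: 33
  Row 4: 6
  Row 5: 24
  Row 6: 38
  Row 7: 14
Sum = 6 + 14 + 33 + 6 + 24 + 38 + 14 = 135

ANSWER: 135


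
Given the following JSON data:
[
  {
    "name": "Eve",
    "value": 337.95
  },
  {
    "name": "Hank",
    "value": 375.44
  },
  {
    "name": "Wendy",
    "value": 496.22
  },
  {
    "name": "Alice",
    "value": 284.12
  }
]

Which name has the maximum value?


Comparing values:
  Eve: 337.95
  Hank: 375.44
  Wendy: 496.22
  Alice: 284.12
Maximum: Wendy (496.22)

ANSWER: Wendy


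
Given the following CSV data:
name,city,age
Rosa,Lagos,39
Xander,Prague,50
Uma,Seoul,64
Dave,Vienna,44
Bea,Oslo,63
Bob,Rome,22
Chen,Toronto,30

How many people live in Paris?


Scanning city column for 'Paris':
Total matches: 0

ANSWER: 0


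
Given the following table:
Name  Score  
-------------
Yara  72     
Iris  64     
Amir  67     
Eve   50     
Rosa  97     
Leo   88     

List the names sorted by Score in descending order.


Sorting by Score (descending):
  Rosa: 97
  Leo: 88
  Yara: 72
  Amir: 67
  Iris: 64
  Eve: 50


ANSWER: Rosa, Leo, Yara, Amir, Iris, Eve


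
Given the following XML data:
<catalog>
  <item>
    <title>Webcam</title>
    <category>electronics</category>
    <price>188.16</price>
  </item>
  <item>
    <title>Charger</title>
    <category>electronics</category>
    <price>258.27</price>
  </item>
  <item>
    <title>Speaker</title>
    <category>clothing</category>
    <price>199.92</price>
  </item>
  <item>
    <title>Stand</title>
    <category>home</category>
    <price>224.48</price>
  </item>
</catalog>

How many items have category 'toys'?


Scanning <item> elements for <category>toys</category>:
Count: 0

ANSWER: 0


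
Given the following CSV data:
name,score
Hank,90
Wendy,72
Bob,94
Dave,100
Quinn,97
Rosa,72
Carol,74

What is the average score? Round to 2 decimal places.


Scores: 90, 72, 94, 100, 97, 72, 74
Sum = 599
Count = 7
Average = 599 / 7 = 85.57

ANSWER: 85.57


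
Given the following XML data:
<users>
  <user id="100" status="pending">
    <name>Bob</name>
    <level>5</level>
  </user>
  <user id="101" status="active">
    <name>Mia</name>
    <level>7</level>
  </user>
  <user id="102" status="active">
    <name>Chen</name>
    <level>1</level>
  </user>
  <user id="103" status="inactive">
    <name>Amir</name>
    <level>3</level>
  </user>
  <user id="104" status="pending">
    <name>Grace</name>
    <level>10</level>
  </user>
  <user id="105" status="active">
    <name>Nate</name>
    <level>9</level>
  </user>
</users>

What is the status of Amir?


Finding user with name = Amir
user id="103" status="inactive"

ANSWER: inactive


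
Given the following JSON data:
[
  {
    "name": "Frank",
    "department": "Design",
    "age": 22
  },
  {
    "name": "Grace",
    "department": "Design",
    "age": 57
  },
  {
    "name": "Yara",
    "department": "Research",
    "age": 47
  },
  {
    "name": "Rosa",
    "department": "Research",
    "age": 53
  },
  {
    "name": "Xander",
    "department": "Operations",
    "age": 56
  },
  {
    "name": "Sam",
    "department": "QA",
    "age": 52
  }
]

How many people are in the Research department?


Scanning records for department = Research
  Record 2: Yara
  Record 3: Rosa
Count: 2

ANSWER: 2


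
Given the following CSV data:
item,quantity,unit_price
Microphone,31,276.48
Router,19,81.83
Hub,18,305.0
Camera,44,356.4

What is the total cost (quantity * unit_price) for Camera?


Row: Camera
quantity = 44
unit_price = 356.4
total = 44 * 356.4 = 15681.6

ANSWER: 15681.6


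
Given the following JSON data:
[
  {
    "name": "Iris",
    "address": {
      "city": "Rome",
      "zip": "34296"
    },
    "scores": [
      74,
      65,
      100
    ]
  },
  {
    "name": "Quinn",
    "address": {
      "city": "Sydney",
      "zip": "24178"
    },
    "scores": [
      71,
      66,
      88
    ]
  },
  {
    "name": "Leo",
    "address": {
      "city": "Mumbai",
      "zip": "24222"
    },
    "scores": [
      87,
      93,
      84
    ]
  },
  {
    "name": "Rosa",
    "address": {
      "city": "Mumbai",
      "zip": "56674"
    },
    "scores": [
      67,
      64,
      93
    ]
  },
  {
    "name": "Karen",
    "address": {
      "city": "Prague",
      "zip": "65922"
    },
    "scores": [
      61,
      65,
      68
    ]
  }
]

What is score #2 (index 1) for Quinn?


Path: records[1].scores[1]
Value: 66

ANSWER: 66


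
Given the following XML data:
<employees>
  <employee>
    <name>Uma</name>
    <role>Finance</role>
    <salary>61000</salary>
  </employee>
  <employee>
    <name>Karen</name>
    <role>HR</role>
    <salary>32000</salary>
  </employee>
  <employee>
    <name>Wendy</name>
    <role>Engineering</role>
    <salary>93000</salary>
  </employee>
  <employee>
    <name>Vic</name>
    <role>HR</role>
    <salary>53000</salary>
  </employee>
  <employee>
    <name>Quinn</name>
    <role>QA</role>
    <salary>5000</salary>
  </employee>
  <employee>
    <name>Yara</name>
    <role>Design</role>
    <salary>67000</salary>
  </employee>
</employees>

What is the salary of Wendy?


Searching for <employee> with <name>Wendy</name>
Found at position 3
<salary>93000</salary>

ANSWER: 93000


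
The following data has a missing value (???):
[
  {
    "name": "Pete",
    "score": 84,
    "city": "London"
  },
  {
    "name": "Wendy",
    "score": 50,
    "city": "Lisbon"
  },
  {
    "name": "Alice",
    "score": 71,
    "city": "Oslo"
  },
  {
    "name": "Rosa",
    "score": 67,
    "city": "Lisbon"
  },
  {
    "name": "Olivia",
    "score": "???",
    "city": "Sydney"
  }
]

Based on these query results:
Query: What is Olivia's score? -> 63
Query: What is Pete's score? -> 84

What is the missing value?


The missing value is Olivia's score
From query: Olivia's score = 63

ANSWER: 63


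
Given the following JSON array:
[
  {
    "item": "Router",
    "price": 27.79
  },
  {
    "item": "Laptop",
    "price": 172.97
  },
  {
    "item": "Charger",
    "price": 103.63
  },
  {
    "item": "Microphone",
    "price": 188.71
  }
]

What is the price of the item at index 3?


Array index 3 -> Microphone
price = 188.71

ANSWER: 188.71


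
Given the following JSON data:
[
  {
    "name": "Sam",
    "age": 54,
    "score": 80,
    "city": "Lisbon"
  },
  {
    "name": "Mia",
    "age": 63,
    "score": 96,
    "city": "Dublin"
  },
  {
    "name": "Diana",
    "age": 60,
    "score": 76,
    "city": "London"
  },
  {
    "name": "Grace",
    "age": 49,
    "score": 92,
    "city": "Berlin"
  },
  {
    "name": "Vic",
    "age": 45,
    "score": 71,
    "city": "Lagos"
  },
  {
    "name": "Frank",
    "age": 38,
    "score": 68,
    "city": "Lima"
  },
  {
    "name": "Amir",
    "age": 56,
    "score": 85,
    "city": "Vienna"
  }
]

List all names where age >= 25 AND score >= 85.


Checking both conditions:
  Sam (age=54, score=80) -> no
  Mia (age=63, score=96) -> YES
  Diana (age=60, score=76) -> no
  Grace (age=49, score=92) -> YES
  Vic (age=45, score=71) -> no
  Frank (age=38, score=68) -> no
  Amir (age=56, score=85) -> YES


ANSWER: Mia, Grace, Amir


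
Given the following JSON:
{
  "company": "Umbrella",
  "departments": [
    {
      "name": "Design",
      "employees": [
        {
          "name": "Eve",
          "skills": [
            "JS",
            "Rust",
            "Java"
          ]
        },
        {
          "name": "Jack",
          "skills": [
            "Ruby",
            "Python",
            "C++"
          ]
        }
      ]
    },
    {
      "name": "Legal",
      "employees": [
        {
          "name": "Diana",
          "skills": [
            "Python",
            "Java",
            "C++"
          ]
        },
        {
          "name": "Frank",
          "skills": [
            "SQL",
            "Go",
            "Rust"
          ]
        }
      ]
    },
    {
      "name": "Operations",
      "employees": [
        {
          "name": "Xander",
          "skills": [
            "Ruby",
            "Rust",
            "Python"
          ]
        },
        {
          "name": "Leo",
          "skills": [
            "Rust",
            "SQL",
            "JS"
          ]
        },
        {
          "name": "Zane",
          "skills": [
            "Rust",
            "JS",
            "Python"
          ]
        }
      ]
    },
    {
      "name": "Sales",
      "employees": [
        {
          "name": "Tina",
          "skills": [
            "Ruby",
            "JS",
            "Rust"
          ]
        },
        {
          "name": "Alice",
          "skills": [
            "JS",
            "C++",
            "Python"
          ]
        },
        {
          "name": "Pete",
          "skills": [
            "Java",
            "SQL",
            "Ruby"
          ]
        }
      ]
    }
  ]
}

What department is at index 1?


Path: departments[1].name
Value: Legal

ANSWER: Legal


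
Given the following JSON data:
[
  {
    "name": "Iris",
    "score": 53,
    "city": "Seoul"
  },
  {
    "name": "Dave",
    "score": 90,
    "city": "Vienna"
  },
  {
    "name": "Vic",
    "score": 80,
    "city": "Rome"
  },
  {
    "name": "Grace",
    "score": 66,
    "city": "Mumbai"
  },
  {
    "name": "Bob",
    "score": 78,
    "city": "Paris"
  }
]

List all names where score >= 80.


Filtering records where score >= 80:
  Iris (score=53) -> no
  Dave (score=90) -> YES
  Vic (score=80) -> YES
  Grace (score=66) -> no
  Bob (score=78) -> no


ANSWER: Dave, Vic


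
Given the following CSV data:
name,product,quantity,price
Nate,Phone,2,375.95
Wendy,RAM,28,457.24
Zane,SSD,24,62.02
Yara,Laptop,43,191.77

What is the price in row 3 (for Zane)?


Row 3: Zane
Column 'price' = 62.02

ANSWER: 62.02


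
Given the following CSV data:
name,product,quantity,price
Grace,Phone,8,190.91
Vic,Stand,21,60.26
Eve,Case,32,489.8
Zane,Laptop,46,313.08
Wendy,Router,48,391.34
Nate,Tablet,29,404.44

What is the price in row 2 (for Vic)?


Row 2: Vic
Column 'price' = 60.26

ANSWER: 60.26


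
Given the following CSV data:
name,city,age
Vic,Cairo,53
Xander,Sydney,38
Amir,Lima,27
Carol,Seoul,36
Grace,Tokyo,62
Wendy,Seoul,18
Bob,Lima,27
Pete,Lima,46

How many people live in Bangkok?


Scanning city column for 'Bangkok':
Total matches: 0

ANSWER: 0


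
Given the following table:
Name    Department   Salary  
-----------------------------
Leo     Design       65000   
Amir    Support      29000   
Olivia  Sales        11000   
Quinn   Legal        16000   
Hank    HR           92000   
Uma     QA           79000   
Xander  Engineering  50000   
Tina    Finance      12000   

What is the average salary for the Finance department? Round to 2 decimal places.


Finance department members:
  Tina: 12000
Sum = 12000
Count = 1
Average = 12000 / 1 = 12000.00

ANSWER: 12000.00


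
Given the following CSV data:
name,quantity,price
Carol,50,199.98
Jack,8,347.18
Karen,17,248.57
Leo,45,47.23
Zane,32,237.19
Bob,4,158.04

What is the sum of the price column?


Values in 'price' column:
  Row 1: 199.98
  Row 2: 347.18
  Row 3: 248.57
  Row 4: 47.23
  Row 5: 237.19
  Row 6: 158.04
Sum = 199.98 + 347.18 + 248.57 + 47.23 + 237.19 + 158.04 = 1238.19

ANSWER: 1238.19


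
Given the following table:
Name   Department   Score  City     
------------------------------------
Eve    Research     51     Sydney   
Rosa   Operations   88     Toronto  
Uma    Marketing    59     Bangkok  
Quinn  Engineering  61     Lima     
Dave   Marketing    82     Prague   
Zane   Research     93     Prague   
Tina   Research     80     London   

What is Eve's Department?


Row 1: Eve
Department = Research

ANSWER: Research


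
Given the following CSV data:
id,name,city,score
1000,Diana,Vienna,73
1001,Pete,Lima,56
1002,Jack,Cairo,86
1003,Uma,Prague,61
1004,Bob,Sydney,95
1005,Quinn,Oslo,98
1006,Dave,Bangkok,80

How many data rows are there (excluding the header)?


Counting rows (excluding header):
Header: id,name,city,score
Data rows: 7

ANSWER: 7


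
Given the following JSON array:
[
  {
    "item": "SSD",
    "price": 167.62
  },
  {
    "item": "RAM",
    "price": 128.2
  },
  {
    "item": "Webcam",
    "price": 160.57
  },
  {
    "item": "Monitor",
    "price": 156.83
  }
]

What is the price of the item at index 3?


Array index 3 -> Monitor
price = 156.83

ANSWER: 156.83


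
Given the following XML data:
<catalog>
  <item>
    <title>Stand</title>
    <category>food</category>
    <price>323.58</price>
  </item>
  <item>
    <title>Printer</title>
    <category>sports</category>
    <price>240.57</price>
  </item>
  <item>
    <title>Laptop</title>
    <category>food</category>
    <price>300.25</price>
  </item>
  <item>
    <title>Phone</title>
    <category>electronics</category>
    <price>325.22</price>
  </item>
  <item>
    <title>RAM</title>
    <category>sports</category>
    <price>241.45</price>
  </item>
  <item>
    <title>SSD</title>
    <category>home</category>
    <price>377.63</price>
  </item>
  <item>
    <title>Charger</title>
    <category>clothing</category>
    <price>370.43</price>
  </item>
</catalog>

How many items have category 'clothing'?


Scanning <item> elements for <category>clothing</category>:
  Item 7: Charger -> MATCH
Count: 1

ANSWER: 1


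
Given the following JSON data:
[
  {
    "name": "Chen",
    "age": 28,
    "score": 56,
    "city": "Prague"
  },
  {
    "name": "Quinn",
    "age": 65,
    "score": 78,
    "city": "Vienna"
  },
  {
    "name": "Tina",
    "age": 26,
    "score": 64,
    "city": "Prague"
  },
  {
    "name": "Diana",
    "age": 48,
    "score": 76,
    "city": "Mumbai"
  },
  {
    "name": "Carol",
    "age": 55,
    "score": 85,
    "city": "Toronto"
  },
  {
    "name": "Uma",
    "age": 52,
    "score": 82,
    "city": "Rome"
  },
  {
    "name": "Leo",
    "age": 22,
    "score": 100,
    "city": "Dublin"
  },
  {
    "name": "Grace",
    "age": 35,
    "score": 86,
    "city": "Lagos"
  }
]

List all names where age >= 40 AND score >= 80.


Checking both conditions:
  Chen (age=28, score=56) -> no
  Quinn (age=65, score=78) -> no
  Tina (age=26, score=64) -> no
  Diana (age=48, score=76) -> no
  Carol (age=55, score=85) -> YES
  Uma (age=52, score=82) -> YES
  Leo (age=22, score=100) -> no
  Grace (age=35, score=86) -> no


ANSWER: Carol, Uma


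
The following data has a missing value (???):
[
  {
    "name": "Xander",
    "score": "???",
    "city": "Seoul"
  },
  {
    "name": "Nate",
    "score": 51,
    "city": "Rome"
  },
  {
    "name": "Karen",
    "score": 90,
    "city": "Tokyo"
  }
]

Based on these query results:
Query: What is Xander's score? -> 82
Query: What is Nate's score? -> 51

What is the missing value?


The missing value is Xander's score
From query: Xander's score = 82

ANSWER: 82


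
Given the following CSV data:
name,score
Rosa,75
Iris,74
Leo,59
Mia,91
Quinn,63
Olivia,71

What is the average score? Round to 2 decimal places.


Scores: 75, 74, 59, 91, 63, 71
Sum = 433
Count = 6
Average = 433 / 6 = 72.17

ANSWER: 72.17


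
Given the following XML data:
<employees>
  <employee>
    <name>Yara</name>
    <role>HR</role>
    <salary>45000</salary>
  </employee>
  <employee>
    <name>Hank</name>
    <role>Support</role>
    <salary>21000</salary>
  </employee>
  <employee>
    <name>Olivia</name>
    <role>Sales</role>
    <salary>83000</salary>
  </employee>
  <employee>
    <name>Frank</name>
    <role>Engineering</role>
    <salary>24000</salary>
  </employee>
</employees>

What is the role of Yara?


Searching for <employee> with <name>Yara</name>
Found at position 1
<role>HR</role>

ANSWER: HR


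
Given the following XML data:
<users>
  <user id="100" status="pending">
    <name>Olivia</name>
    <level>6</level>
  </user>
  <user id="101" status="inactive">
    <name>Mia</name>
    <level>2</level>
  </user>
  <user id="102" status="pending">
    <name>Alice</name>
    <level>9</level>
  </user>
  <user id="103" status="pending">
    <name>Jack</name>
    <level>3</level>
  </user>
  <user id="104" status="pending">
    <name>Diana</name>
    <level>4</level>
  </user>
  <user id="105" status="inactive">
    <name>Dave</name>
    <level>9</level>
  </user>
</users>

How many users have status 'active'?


Counting users with status='active':
Count: 0

ANSWER: 0


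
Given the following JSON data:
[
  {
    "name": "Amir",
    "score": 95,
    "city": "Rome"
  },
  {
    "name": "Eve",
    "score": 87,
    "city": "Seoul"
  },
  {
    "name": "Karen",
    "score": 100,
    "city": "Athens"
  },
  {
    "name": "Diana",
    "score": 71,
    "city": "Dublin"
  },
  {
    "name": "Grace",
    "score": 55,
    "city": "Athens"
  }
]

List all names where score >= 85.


Filtering records where score >= 85:
  Amir (score=95) -> YES
  Eve (score=87) -> YES
  Karen (score=100) -> YES
  Diana (score=71) -> no
  Grace (score=55) -> no


ANSWER: Amir, Eve, Karen


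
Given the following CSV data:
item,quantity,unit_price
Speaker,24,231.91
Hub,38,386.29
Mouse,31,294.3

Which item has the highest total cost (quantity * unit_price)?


Computing row totals:
  Speaker: 5565.84
  Hub: 14679.02
  Mouse: 9123.3
Maximum: Hub (14679.02)

ANSWER: Hub


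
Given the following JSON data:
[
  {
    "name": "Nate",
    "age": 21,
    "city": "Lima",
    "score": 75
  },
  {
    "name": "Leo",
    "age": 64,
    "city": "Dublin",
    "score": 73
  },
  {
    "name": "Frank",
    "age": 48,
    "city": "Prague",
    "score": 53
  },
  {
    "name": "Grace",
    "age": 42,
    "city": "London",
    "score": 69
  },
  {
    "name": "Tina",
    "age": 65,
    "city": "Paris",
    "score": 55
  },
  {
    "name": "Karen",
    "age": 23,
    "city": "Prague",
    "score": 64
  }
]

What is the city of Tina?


Looking up record where name = Tina
Record index: 4
Field 'city' = Paris

ANSWER: Paris


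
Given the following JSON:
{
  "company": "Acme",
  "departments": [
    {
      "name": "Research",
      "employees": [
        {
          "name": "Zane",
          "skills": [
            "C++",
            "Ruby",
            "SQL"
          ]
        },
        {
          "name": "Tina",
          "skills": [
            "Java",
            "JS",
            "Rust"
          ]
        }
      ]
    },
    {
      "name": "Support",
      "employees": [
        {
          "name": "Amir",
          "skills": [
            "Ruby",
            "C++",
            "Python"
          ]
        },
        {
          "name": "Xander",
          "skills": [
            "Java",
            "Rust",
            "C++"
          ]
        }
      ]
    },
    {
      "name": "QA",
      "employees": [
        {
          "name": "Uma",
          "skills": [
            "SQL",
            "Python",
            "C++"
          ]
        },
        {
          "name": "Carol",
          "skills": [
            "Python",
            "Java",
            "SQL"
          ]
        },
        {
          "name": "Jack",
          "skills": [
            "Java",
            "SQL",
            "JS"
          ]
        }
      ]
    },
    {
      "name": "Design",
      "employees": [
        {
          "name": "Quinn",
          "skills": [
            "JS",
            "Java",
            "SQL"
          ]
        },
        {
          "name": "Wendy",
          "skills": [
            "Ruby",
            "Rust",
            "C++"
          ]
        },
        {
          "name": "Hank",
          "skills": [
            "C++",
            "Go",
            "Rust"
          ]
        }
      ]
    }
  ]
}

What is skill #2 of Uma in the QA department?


Path: departments[2].employees[0].skills[1]
Value: Python

ANSWER: Python


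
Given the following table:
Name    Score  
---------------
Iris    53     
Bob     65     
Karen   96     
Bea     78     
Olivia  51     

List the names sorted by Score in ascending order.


Sorting by Score (ascending):
  Olivia: 51
  Iris: 53
  Bob: 65
  Bea: 78
  Karen: 96


ANSWER: Olivia, Iris, Bob, Bea, Karen


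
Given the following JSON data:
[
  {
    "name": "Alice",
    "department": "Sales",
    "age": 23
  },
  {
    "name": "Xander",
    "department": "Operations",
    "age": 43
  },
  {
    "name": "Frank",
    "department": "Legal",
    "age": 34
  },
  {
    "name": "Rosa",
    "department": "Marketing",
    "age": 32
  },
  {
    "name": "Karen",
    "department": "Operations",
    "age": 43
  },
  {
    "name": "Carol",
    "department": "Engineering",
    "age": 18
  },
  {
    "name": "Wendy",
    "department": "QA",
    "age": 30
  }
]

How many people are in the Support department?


Scanning records for department = Support
  No matches found
Count: 0

ANSWER: 0


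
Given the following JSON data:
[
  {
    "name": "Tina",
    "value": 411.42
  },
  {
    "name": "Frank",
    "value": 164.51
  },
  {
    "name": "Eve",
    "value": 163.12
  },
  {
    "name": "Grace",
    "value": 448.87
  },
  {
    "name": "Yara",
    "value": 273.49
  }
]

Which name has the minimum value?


Comparing values:
  Tina: 411.42
  Frank: 164.51
  Eve: 163.12
  Grace: 448.87
  Yara: 273.49
Minimum: Eve (163.12)

ANSWER: Eve


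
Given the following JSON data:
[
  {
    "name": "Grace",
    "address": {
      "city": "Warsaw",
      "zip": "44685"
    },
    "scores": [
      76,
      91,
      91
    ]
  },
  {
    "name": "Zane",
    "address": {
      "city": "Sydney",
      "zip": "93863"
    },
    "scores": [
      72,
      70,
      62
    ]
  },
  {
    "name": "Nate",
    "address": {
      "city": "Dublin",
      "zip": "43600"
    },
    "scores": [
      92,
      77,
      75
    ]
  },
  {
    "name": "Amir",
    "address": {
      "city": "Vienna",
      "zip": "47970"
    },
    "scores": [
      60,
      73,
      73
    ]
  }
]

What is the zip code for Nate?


Path: records[2].address.zip
Value: 43600

ANSWER: 43600


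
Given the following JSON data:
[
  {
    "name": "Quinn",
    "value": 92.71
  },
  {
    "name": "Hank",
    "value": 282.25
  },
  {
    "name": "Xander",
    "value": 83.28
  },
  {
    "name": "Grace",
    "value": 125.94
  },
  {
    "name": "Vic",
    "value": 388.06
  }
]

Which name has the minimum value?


Comparing values:
  Quinn: 92.71
  Hank: 282.25
  Xander: 83.28
  Grace: 125.94
  Vic: 388.06
Minimum: Xander (83.28)

ANSWER: Xander


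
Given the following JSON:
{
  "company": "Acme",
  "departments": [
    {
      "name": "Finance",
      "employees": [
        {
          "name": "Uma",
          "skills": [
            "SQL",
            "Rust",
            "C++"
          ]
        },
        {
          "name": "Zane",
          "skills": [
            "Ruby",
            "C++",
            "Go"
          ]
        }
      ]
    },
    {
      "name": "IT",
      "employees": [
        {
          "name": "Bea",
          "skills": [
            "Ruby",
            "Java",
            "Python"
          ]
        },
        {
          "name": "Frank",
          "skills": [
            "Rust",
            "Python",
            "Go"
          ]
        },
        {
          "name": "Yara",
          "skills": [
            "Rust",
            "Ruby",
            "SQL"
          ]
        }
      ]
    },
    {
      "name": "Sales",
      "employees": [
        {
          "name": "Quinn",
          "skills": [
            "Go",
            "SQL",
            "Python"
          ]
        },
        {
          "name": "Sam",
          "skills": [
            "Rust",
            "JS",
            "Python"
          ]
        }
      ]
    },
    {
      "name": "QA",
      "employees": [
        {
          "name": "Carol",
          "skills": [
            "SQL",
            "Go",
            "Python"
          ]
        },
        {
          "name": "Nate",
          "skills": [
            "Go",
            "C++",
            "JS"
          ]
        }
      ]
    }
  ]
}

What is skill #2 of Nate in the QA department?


Path: departments[3].employees[1].skills[1]
Value: C++

ANSWER: C++


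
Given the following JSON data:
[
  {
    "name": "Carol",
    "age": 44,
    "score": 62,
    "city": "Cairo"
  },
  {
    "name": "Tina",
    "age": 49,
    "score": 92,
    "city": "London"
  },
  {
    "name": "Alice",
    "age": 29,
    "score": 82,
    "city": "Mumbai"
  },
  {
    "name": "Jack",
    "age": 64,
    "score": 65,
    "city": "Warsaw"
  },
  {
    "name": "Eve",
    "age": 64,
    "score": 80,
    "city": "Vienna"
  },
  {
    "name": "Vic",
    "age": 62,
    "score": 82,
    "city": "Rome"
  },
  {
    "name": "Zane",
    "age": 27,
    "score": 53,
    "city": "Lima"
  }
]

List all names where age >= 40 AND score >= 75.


Checking both conditions:
  Carol (age=44, score=62) -> no
  Tina (age=49, score=92) -> YES
  Alice (age=29, score=82) -> no
  Jack (age=64, score=65) -> no
  Eve (age=64, score=80) -> YES
  Vic (age=62, score=82) -> YES
  Zane (age=27, score=53) -> no


ANSWER: Tina, Eve, Vic


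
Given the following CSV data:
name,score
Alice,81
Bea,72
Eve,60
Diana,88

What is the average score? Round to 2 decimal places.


Scores: 81, 72, 60, 88
Sum = 301
Count = 4
Average = 301 / 4 = 75.25

ANSWER: 75.25


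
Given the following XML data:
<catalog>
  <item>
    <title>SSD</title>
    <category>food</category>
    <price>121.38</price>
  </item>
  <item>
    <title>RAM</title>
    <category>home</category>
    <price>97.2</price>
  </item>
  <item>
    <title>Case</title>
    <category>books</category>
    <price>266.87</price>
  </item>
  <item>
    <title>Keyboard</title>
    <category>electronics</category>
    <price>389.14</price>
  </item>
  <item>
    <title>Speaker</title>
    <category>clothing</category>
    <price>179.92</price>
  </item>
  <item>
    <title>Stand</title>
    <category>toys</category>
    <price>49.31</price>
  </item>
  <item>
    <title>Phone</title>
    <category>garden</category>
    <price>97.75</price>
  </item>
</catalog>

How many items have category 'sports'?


Scanning <item> elements for <category>sports</category>:
Count: 0

ANSWER: 0


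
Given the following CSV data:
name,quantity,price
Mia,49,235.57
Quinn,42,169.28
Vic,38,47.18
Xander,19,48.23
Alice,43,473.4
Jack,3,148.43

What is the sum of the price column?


Values in 'price' column:
  Row 1: 235.57
  Row 2: 169.28
  Row 3: 47.18
  Row 4: 48.23
  Row 5: 473.4
  Row 6: 148.43
Sum = 235.57 + 169.28 + 47.18 + 48.23 + 473.4 + 148.43 = 1122.09

ANSWER: 1122.09


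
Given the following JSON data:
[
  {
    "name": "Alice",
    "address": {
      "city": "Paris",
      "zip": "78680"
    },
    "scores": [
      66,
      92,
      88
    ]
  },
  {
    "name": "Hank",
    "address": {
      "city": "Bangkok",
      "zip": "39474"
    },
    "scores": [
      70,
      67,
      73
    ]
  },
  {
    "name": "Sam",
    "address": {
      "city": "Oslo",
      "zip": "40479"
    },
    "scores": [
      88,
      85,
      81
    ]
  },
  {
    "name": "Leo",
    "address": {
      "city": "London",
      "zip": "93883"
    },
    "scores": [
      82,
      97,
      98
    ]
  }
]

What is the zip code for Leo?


Path: records[3].address.zip
Value: 93883

ANSWER: 93883


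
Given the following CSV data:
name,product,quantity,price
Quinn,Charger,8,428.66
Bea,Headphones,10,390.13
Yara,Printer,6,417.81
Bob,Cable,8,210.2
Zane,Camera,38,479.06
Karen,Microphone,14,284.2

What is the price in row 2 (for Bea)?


Row 2: Bea
Column 'price' = 390.13

ANSWER: 390.13


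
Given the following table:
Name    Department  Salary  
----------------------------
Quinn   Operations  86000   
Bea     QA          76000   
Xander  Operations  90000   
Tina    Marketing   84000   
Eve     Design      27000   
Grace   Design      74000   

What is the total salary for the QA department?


QA department members:
  Bea: 76000
Total = 76000 = 76000

ANSWER: 76000


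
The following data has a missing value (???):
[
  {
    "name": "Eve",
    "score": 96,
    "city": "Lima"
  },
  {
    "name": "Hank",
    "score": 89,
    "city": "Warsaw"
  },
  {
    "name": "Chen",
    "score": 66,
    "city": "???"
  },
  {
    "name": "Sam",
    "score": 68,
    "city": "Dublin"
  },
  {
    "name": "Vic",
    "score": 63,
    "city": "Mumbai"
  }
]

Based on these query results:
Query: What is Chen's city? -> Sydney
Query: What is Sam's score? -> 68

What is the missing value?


The missing value is Chen's city
From query: Chen's city = Sydney

ANSWER: Sydney


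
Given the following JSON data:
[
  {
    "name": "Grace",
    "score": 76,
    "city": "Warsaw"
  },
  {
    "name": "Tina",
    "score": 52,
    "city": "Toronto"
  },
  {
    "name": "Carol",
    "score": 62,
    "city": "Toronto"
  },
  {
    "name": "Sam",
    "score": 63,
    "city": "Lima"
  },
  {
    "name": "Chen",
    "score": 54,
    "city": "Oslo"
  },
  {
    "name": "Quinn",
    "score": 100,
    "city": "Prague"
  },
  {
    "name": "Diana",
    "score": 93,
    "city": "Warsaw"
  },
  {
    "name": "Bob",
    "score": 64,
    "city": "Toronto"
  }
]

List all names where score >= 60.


Filtering records where score >= 60:
  Grace (score=76) -> YES
  Tina (score=52) -> no
  Carol (score=62) -> YES
  Sam (score=63) -> YES
  Chen (score=54) -> no
  Quinn (score=100) -> YES
  Diana (score=93) -> YES
  Bob (score=64) -> YES


ANSWER: Grace, Carol, Sam, Quinn, Diana, Bob


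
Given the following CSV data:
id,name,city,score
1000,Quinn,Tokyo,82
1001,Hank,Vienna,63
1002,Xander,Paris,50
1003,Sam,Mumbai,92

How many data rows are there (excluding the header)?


Counting rows (excluding header):
Header: id,name,city,score
Data rows: 4

ANSWER: 4


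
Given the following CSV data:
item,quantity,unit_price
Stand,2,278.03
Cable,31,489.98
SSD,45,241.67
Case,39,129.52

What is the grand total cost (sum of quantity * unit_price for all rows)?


Computing row totals:
  Stand: 2 * 278.03 = 556.06
  Cable: 31 * 489.98 = 15189.38
  SSD: 45 * 241.67 = 10875.15
  Case: 39 * 129.52 = 5051.28
Grand total = 556.06 + 15189.38 + 10875.15 + 5051.28 = 31671.87

ANSWER: 31671.87
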